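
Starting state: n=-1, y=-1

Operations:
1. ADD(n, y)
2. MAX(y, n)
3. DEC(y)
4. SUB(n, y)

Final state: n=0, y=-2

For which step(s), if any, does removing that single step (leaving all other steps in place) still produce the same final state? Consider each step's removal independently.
Step(s) 2

Testing removal of each single step:
Without step 1: final = n=1, y=-2 (different)
Without step 2: final = n=0, y=-2 (same)
Without step 3: final = n=-1, y=-1 (different)
Without step 4: final = n=-2, y=-2 (different)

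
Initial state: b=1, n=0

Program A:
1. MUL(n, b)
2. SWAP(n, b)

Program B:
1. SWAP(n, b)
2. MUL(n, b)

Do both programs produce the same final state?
No

Program A final state: b=0, n=1
Program B final state: b=0, n=0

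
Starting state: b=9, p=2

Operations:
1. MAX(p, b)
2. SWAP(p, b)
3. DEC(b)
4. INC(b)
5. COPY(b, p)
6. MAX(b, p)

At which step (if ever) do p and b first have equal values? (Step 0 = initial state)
Step 1

p and b first become equal after step 1.

Comparing values at each step:
Initial: p=2, b=9
After step 1: p=9, b=9 ← equal!
After step 2: p=9, b=9 ← equal!
After step 3: p=9, b=8
After step 4: p=9, b=9 ← equal!
After step 5: p=9, b=9 ← equal!
After step 6: p=9, b=9 ← equal!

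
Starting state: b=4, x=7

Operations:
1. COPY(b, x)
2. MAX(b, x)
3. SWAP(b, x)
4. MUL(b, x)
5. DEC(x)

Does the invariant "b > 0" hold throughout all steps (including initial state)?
Yes

The invariant holds at every step.

State at each step:
Initial: b=4, x=7
After step 1: b=7, x=7
After step 2: b=7, x=7
After step 3: b=7, x=7
After step 4: b=49, x=7
After step 5: b=49, x=6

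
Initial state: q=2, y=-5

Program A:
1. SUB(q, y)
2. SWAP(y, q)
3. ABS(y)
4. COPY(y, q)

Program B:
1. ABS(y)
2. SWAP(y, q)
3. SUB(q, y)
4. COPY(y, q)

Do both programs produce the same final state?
No

Program A final state: q=-5, y=-5
Program B final state: q=3, y=3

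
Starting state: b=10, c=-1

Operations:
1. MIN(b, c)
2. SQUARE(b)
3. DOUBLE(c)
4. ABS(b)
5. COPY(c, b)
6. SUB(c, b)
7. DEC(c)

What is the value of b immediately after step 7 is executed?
b = 1

Tracing b through execution:
Initial: b = 10
After step 1 (MIN(b, c)): b = -1
After step 2 (SQUARE(b)): b = 1
After step 3 (DOUBLE(c)): b = 1
After step 4 (ABS(b)): b = 1
After step 5 (COPY(c, b)): b = 1
After step 6 (SUB(c, b)): b = 1
After step 7 (DEC(c)): b = 1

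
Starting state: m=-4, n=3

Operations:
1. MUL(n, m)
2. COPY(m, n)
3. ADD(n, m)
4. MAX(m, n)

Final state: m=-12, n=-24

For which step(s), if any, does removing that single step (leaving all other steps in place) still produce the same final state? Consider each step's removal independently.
Step(s) 4

Testing removal of each single step:
Without step 1: final = m=6, n=6 (different)
Without step 2: final = m=-4, n=-16 (different)
Without step 3: final = m=-12, n=-12 (different)
Without step 4: final = m=-12, n=-24 (same)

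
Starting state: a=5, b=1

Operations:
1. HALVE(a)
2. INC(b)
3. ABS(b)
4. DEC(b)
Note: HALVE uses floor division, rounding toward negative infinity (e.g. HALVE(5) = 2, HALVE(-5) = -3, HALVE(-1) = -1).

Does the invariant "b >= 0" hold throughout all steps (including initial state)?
Yes

The invariant holds at every step.

State at each step:
Initial: a=5, b=1
After step 1: a=2, b=1
After step 2: a=2, b=2
After step 3: a=2, b=2
After step 4: a=2, b=1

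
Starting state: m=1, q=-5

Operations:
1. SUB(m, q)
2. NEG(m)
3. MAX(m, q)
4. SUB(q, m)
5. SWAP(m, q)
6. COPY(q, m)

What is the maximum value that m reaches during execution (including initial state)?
6

Values of m at each step:
Initial: m = 1
After step 1: m = 6 ← maximum
After step 2: m = -6
After step 3: m = -5
After step 4: m = -5
After step 5: m = 0
After step 6: m = 0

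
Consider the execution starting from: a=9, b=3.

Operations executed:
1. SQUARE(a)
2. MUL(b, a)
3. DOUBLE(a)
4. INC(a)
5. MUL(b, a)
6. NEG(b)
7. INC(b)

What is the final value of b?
b = -39608

Tracing execution:
Step 1: SQUARE(a) → b = 3
Step 2: MUL(b, a) → b = 243
Step 3: DOUBLE(a) → b = 243
Step 4: INC(a) → b = 243
Step 5: MUL(b, a) → b = 39609
Step 6: NEG(b) → b = -39609
Step 7: INC(b) → b = -39608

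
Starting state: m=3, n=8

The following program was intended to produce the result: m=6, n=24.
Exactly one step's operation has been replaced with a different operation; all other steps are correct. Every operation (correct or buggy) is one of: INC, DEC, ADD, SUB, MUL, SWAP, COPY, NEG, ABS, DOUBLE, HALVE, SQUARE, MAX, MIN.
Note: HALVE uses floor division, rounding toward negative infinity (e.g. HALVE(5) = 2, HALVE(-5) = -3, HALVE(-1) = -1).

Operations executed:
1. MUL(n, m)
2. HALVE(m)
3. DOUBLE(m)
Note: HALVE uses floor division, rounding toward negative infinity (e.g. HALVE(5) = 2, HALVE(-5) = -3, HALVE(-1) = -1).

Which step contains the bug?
Step 2

Trace with buggy code:
Initial: m=3, n=8
After step 1: m=3, n=24
After step 2: m=1, n=24
After step 3: m=2, n=24
Actual final m=2, n=24 ≠ expected m=6, n=24.
Step 2 is the only position where a single-operation replacement can produce the expected result.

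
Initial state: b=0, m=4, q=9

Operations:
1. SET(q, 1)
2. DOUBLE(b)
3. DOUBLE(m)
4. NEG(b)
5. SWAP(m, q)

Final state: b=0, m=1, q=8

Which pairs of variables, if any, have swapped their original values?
None

Comparing initial and final values:
b: 0 → 0
m: 4 → 1
q: 9 → 8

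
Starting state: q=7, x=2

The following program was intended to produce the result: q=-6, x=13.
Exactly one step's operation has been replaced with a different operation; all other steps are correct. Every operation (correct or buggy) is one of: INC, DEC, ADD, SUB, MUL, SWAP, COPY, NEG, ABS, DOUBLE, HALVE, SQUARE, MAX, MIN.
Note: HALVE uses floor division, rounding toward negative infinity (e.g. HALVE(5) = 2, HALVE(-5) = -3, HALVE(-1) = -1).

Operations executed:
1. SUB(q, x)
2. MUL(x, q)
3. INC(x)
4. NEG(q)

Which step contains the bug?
Step 1

Trace with buggy code:
Initial: q=7, x=2
After step 1: q=5, x=2
After step 2: q=5, x=10
After step 3: q=5, x=11
After step 4: q=-5, x=11
Actual final q=-5, x=11 ≠ expected q=-6, x=13.
Step 1 is the only position where a single-operation replacement can produce the expected result.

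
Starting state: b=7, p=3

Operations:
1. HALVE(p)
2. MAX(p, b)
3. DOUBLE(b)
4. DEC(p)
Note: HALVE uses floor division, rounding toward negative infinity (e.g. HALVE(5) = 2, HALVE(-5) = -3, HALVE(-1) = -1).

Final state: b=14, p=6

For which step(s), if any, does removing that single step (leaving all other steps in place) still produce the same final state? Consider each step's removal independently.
Step(s) 1

Testing removal of each single step:
Without step 1: final = b=14, p=6 (same)
Without step 2: final = b=14, p=0 (different)
Without step 3: final = b=7, p=6 (different)
Without step 4: final = b=14, p=7 (different)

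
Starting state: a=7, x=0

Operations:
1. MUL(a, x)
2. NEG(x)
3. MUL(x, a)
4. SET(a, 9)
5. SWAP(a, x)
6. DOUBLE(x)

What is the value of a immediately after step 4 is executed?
a = 9

Tracing a through execution:
Initial: a = 7
After step 1 (MUL(a, x)): a = 0
After step 2 (NEG(x)): a = 0
After step 3 (MUL(x, a)): a = 0
After step 4 (SET(a, 9)): a = 9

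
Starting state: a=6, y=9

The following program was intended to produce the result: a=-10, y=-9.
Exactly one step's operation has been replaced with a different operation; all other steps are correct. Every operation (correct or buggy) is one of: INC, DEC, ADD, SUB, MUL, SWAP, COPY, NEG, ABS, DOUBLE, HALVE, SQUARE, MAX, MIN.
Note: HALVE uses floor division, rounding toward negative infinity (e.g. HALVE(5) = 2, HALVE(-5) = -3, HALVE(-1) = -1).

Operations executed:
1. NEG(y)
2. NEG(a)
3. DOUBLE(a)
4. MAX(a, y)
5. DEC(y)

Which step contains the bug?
Step 5

Trace with buggy code:
Initial: a=6, y=9
After step 1: a=6, y=-9
After step 2: a=-6, y=-9
After step 3: a=-12, y=-9
After step 4: a=-9, y=-9
After step 5: a=-9, y=-10
Actual final a=-9, y=-10 ≠ expected a=-10, y=-9.
Step 5 is the only position where a single-operation replacement can produce the expected result.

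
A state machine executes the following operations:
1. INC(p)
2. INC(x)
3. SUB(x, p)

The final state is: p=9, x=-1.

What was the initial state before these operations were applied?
p=8, x=7

Working backwards:
Final state: p=9, x=-1
Before step 3 (SUB(x, p)): p=9, x=8
Before step 2 (INC(x)): p=9, x=7
Before step 1 (INC(p)): p=8, x=7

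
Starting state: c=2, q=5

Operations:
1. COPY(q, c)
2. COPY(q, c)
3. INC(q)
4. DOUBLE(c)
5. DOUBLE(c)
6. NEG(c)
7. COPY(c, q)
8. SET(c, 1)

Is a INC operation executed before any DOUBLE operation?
Yes

First INC: step 3
First DOUBLE: step 4
Since 3 < 4, INC comes first.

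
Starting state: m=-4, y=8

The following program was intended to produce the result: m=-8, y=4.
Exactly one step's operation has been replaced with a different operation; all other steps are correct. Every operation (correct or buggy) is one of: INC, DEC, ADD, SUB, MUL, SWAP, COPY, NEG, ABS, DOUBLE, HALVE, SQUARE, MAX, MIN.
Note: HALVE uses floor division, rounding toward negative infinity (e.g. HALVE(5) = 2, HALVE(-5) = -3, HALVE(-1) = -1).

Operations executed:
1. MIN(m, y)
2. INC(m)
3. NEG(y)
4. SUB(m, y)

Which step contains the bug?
Step 2

Trace with buggy code:
Initial: m=-4, y=8
After step 1: m=-4, y=8
After step 2: m=-3, y=8
After step 3: m=-3, y=-8
After step 4: m=5, y=-8
Actual final m=5, y=-8 ≠ expected m=-8, y=4.
Step 2 is the only position where a single-operation replacement can produce the expected result.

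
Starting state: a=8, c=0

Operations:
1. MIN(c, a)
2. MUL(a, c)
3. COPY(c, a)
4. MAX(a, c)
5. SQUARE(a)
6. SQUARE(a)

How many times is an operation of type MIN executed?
1

Counting MIN operations:
Step 1: MIN(c, a) ← MIN
Total: 1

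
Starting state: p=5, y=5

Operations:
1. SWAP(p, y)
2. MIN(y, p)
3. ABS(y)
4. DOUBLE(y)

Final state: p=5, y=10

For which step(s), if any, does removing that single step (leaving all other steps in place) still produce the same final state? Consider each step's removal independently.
Step(s) 1, 2, 3

Testing removal of each single step:
Without step 1: final = p=5, y=10 (same)
Without step 2: final = p=5, y=10 (same)
Without step 3: final = p=5, y=10 (same)
Without step 4: final = p=5, y=5 (different)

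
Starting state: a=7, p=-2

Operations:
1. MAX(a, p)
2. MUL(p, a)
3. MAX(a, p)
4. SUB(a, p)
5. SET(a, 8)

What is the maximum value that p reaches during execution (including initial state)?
-2

Values of p at each step:
Initial: p = -2 ← maximum
After step 1: p = -2
After step 2: p = -14
After step 3: p = -14
After step 4: p = -14
After step 5: p = -14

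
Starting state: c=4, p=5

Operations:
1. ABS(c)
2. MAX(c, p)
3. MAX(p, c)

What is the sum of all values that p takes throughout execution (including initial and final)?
20

Values of p at each step:
Initial: p = 5
After step 1: p = 5
After step 2: p = 5
After step 3: p = 5
Sum = 5 + 5 + 5 + 5 = 20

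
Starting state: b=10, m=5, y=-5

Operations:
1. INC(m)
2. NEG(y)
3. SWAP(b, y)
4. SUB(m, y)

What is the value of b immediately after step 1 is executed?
b = 10

Tracing b through execution:
Initial: b = 10
After step 1 (INC(m)): b = 10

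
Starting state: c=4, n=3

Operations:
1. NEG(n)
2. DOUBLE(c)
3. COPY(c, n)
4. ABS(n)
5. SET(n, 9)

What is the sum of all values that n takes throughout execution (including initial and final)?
6

Values of n at each step:
Initial: n = 3
After step 1: n = -3
After step 2: n = -3
After step 3: n = -3
After step 4: n = 3
After step 5: n = 9
Sum = 3 + -3 + -3 + -3 + 3 + 9 = 6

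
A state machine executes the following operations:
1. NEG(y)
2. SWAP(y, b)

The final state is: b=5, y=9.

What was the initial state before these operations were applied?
b=9, y=-5

Working backwards:
Final state: b=5, y=9
Before step 2 (SWAP(y, b)): b=9, y=5
Before step 1 (NEG(y)): b=9, y=-5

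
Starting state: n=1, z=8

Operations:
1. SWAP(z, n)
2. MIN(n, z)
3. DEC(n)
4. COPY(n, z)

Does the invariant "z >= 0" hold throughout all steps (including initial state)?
Yes

The invariant holds at every step.

State at each step:
Initial: n=1, z=8
After step 1: n=8, z=1
After step 2: n=1, z=1
After step 3: n=0, z=1
After step 4: n=1, z=1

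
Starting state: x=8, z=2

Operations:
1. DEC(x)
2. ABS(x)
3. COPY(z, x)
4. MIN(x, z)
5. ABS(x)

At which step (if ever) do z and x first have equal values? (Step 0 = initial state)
Step 3

z and x first become equal after step 3.

Comparing values at each step:
Initial: z=2, x=8
After step 1: z=2, x=7
After step 2: z=2, x=7
After step 3: z=7, x=7 ← equal!
After step 4: z=7, x=7 ← equal!
After step 5: z=7, x=7 ← equal!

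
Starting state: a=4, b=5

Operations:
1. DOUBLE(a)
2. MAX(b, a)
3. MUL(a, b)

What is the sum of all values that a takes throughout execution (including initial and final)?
84

Values of a at each step:
Initial: a = 4
After step 1: a = 8
After step 2: a = 8
After step 3: a = 64
Sum = 4 + 8 + 8 + 64 = 84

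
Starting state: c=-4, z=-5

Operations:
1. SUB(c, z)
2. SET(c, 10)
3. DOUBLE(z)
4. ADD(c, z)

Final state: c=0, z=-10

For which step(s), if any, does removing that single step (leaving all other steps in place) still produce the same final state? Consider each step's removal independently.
Step(s) 1

Testing removal of each single step:
Without step 1: final = c=0, z=-10 (same)
Without step 2: final = c=-9, z=-10 (different)
Without step 3: final = c=5, z=-5 (different)
Without step 4: final = c=10, z=-10 (different)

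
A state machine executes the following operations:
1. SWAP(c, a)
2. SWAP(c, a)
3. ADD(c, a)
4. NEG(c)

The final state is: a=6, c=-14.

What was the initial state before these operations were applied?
a=6, c=8

Working backwards:
Final state: a=6, c=-14
Before step 4 (NEG(c)): a=6, c=14
Before step 3 (ADD(c, a)): a=6, c=8
Before step 2 (SWAP(c, a)): a=8, c=6
Before step 1 (SWAP(c, a)): a=6, c=8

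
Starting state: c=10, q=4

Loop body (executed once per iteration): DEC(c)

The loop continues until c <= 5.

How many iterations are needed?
5

Tracing iterations:
Initial: c=10, q=4
After iteration 1: c=9, q=4
After iteration 2: c=8, q=4
After iteration 3: c=7, q=4
After iteration 4: c=6, q=4
After iteration 5: c=5, q=4
c <= 5 now holds, so the loop exits after 5 iterations.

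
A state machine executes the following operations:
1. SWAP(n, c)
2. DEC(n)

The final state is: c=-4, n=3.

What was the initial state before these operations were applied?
c=4, n=-4

Working backwards:
Final state: c=-4, n=3
Before step 2 (DEC(n)): c=-4, n=4
Before step 1 (SWAP(n, c)): c=4, n=-4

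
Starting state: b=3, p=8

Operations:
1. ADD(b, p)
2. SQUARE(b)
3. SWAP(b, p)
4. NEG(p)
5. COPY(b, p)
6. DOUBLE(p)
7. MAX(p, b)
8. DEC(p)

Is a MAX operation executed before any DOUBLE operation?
No

First MAX: step 7
First DOUBLE: step 6
Since 7 > 6, DOUBLE comes first.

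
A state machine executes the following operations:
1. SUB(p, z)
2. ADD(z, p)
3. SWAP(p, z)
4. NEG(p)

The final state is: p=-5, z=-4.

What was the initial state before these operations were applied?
p=5, z=9

Working backwards:
Final state: p=-5, z=-4
Before step 4 (NEG(p)): p=5, z=-4
Before step 3 (SWAP(p, z)): p=-4, z=5
Before step 2 (ADD(z, p)): p=-4, z=9
Before step 1 (SUB(p, z)): p=5, z=9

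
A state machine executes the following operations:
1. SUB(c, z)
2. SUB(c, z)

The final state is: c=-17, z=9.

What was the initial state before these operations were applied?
c=1, z=9

Working backwards:
Final state: c=-17, z=9
Before step 2 (SUB(c, z)): c=-8, z=9
Before step 1 (SUB(c, z)): c=1, z=9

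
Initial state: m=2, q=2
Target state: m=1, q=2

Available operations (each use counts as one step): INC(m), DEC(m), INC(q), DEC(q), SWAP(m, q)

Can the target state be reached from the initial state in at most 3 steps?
Yes

Path (1 step): DEC(m)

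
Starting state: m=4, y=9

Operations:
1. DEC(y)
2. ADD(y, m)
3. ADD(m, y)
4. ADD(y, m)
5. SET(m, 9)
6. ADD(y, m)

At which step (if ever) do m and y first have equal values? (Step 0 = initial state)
Never

m and y never become equal during execution.

Comparing values at each step:
Initial: m=4, y=9
After step 1: m=4, y=8
After step 2: m=4, y=12
After step 3: m=16, y=12
After step 4: m=16, y=28
After step 5: m=9, y=28
After step 6: m=9, y=37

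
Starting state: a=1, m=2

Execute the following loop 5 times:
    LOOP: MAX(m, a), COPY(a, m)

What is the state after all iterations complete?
a=2, m=2

Iteration trace:
Start: a=1, m=2
After iteration 1: a=2, m=2
After iteration 2: a=2, m=2
After iteration 3: a=2, m=2
After iteration 4: a=2, m=2
After iteration 5: a=2, m=2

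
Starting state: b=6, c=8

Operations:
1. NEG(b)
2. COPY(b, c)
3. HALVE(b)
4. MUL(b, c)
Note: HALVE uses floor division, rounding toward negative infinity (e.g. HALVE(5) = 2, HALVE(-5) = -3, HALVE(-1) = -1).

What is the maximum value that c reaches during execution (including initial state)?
8

Values of c at each step:
Initial: c = 8 ← maximum
After step 1: c = 8
After step 2: c = 8
After step 3: c = 8
After step 4: c = 8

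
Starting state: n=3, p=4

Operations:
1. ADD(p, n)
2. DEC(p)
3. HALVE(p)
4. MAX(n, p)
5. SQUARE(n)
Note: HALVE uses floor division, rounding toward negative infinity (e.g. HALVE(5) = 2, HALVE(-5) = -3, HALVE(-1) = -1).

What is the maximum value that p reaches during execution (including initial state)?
7

Values of p at each step:
Initial: p = 4
After step 1: p = 7 ← maximum
After step 2: p = 6
After step 3: p = 3
After step 4: p = 3
After step 5: p = 3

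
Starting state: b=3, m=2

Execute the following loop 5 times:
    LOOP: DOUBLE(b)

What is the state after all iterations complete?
b=96, m=2

Iteration trace:
Start: b=3, m=2
After iteration 1: b=6, m=2
After iteration 2: b=12, m=2
After iteration 3: b=24, m=2
After iteration 4: b=48, m=2
After iteration 5: b=96, m=2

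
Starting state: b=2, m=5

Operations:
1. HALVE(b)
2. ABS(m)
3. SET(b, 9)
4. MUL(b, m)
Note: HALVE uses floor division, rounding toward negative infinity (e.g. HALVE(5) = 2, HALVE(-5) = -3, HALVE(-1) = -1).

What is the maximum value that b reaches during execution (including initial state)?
45

Values of b at each step:
Initial: b = 2
After step 1: b = 1
After step 2: b = 1
After step 3: b = 9
After step 4: b = 45 ← maximum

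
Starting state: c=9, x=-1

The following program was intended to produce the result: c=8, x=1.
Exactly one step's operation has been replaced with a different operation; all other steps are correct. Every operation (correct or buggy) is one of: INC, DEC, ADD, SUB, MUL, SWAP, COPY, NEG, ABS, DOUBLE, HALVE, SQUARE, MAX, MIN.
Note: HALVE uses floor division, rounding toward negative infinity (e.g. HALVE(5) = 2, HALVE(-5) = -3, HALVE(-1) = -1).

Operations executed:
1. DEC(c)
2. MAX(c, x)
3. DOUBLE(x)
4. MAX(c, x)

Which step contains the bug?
Step 3

Trace with buggy code:
Initial: c=9, x=-1
After step 1: c=8, x=-1
After step 2: c=8, x=-1
After step 3: c=8, x=-2
After step 4: c=8, x=-2
Actual final c=8, x=-2 ≠ expected c=8, x=1.
Step 3 is the only position where a single-operation replacement can produce the expected result.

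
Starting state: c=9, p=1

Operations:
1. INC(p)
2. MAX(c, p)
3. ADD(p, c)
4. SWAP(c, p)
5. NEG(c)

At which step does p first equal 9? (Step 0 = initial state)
Step 4

Tracing p:
Initial: p = 1
After step 1: p = 2
After step 2: p = 2
After step 3: p = 11
After step 4: p = 9 ← first occurrence
After step 5: p = 9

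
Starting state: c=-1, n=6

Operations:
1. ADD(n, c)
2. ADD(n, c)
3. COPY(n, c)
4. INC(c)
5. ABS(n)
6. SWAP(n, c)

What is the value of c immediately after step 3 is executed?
c = -1

Tracing c through execution:
Initial: c = -1
After step 1 (ADD(n, c)): c = -1
After step 2 (ADD(n, c)): c = -1
After step 3 (COPY(n, c)): c = -1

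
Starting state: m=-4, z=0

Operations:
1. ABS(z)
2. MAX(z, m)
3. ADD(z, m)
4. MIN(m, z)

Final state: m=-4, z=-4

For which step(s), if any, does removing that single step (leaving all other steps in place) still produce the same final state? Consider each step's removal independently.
Step(s) 1, 2, 4

Testing removal of each single step:
Without step 1: final = m=-4, z=-4 (same)
Without step 2: final = m=-4, z=-4 (same)
Without step 3: final = m=-4, z=0 (different)
Without step 4: final = m=-4, z=-4 (same)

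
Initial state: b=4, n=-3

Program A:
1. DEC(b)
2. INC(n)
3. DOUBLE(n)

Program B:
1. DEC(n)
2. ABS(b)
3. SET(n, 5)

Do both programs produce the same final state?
No

Program A final state: b=3, n=-4
Program B final state: b=4, n=5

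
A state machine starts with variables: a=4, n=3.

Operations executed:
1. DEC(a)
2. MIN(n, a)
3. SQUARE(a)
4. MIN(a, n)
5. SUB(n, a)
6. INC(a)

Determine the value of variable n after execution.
n = 0

Tracing execution:
Step 1: DEC(a) → n = 3
Step 2: MIN(n, a) → n = 3
Step 3: SQUARE(a) → n = 3
Step 4: MIN(a, n) → n = 3
Step 5: SUB(n, a) → n = 0
Step 6: INC(a) → n = 0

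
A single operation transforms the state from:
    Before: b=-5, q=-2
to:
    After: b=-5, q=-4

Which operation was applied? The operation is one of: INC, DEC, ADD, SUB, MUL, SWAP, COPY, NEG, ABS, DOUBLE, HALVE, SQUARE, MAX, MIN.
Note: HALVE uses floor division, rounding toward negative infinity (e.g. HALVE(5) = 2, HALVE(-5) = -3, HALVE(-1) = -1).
DOUBLE(q)

Analyzing the change:
Before: b=-5, q=-2
After: b=-5, q=-4
Variable q changed from -2 to -4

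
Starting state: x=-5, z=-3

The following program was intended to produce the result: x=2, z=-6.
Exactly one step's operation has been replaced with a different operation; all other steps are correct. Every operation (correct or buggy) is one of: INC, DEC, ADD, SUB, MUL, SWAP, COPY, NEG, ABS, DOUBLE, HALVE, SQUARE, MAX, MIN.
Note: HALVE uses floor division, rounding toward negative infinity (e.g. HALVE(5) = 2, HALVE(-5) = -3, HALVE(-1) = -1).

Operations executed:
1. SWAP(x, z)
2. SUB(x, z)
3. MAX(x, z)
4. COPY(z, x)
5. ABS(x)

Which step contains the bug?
Step 4

Trace with buggy code:
Initial: x=-5, z=-3
After step 1: x=-3, z=-5
After step 2: x=2, z=-5
After step 3: x=2, z=-5
After step 4: x=2, z=2
After step 5: x=2, z=2
Actual final x=2, z=2 ≠ expected x=2, z=-6.
Step 4 is the only position where a single-operation replacement can produce the expected result.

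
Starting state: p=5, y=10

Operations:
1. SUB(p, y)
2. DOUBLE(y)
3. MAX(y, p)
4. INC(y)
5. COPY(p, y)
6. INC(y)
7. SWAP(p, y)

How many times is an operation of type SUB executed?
1

Counting SUB operations:
Step 1: SUB(p, y) ← SUB
Total: 1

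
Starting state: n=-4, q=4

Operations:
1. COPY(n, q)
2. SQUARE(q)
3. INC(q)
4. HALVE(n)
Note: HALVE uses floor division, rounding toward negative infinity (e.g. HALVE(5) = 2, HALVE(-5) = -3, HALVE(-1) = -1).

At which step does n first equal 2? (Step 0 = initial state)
Step 4

Tracing n:
Initial: n = -4
After step 1: n = 4
After step 2: n = 4
After step 3: n = 4
After step 4: n = 2 ← first occurrence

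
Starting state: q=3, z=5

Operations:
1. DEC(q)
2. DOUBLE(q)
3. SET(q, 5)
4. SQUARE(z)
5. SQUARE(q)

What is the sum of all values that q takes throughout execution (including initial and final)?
44

Values of q at each step:
Initial: q = 3
After step 1: q = 2
After step 2: q = 4
After step 3: q = 5
After step 4: q = 5
After step 5: q = 25
Sum = 3 + 2 + 4 + 5 + 5 + 25 = 44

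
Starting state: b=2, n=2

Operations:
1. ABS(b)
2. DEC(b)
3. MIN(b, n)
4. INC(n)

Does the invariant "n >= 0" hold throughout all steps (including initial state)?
Yes

The invariant holds at every step.

State at each step:
Initial: b=2, n=2
After step 1: b=2, n=2
After step 2: b=1, n=2
After step 3: b=1, n=2
After step 4: b=1, n=3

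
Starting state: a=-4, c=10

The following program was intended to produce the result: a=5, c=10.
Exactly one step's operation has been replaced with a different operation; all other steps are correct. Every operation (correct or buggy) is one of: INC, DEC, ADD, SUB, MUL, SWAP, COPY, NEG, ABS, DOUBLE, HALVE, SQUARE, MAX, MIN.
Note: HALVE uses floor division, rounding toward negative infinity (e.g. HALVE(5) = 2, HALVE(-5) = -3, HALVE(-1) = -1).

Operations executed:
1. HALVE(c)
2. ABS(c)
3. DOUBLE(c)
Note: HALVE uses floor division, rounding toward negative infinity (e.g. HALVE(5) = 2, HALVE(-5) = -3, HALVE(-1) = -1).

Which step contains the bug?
Step 2

Trace with buggy code:
Initial: a=-4, c=10
After step 1: a=-4, c=5
After step 2: a=-4, c=5
After step 3: a=-4, c=10
Actual final a=-4, c=10 ≠ expected a=5, c=10.
Step 2 is the only position where a single-operation replacement can produce the expected result.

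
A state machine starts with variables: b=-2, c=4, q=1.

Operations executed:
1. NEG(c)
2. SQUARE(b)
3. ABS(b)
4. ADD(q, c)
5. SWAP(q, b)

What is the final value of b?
b = -3

Tracing execution:
Step 1: NEG(c) → b = -2
Step 2: SQUARE(b) → b = 4
Step 3: ABS(b) → b = 4
Step 4: ADD(q, c) → b = 4
Step 5: SWAP(q, b) → b = -3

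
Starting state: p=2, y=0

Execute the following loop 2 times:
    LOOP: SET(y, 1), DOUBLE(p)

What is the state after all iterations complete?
p=8, y=1

Iteration trace:
Start: p=2, y=0
After iteration 1: p=4, y=1
After iteration 2: p=8, y=1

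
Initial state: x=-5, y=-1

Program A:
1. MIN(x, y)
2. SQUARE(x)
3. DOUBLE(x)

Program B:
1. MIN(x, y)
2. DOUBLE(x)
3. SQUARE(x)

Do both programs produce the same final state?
No

Program A final state: x=50, y=-1
Program B final state: x=100, y=-1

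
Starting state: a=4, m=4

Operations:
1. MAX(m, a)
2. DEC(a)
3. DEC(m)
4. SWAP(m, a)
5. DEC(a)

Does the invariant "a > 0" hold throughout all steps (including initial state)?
Yes

The invariant holds at every step.

State at each step:
Initial: a=4, m=4
After step 1: a=4, m=4
After step 2: a=3, m=4
After step 3: a=3, m=3
After step 4: a=3, m=3
After step 5: a=2, m=3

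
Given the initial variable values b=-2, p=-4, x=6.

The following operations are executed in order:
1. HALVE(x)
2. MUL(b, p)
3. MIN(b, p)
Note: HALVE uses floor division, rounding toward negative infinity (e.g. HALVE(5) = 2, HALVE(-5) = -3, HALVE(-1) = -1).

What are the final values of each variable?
{b: -4, p: -4, x: 3}

Step-by-step execution:
Initial: b=-2, p=-4, x=6
After step 1 (HALVE(x)): b=-2, p=-4, x=3
After step 2 (MUL(b, p)): b=8, p=-4, x=3
After step 3 (MIN(b, p)): b=-4, p=-4, x=3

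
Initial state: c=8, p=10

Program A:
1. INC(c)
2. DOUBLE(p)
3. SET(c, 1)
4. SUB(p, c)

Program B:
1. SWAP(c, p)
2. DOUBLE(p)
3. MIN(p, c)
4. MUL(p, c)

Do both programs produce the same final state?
No

Program A final state: c=1, p=19
Program B final state: c=10, p=100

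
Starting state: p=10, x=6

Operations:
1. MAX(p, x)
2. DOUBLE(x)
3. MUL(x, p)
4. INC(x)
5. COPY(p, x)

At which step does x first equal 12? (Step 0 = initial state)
Step 2

Tracing x:
Initial: x = 6
After step 1: x = 6
After step 2: x = 12 ← first occurrence
After step 3: x = 120
After step 4: x = 121
After step 5: x = 121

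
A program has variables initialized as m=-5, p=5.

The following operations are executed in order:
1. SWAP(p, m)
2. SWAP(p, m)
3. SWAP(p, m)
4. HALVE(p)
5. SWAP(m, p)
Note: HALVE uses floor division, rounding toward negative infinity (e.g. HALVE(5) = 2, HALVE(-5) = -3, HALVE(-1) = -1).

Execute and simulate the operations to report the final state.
{m: -3, p: 5}

Step-by-step execution:
Initial: m=-5, p=5
After step 1 (SWAP(p, m)): m=5, p=-5
After step 2 (SWAP(p, m)): m=-5, p=5
After step 3 (SWAP(p, m)): m=5, p=-5
After step 4 (HALVE(p)): m=5, p=-3
After step 5 (SWAP(m, p)): m=-3, p=5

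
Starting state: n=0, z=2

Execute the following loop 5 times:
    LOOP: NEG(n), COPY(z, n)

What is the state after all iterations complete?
n=0, z=0

Iteration trace:
Start: n=0, z=2
After iteration 1: n=0, z=0
After iteration 2: n=0, z=0
After iteration 3: n=0, z=0
After iteration 4: n=0, z=0
After iteration 5: n=0, z=0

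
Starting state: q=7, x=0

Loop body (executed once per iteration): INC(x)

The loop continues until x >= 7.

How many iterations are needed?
7

Tracing iterations:
Initial: q=7, x=0
After iteration 1: q=7, x=1
After iteration 2: q=7, x=2
After iteration 3: q=7, x=3
After iteration 4: q=7, x=4
After iteration 5: q=7, x=5
After iteration 6: q=7, x=6
After iteration 7: q=7, x=7
x >= 7 now holds, so the loop exits after 7 iterations.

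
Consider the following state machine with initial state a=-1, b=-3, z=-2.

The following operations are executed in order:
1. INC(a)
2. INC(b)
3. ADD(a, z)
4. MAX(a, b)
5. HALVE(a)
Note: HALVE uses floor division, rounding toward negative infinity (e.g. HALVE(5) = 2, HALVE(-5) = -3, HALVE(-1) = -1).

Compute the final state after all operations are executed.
{a: -1, b: -2, z: -2}

Step-by-step execution:
Initial: a=-1, b=-3, z=-2
After step 1 (INC(a)): a=0, b=-3, z=-2
After step 2 (INC(b)): a=0, b=-2, z=-2
After step 3 (ADD(a, z)): a=-2, b=-2, z=-2
After step 4 (MAX(a, b)): a=-2, b=-2, z=-2
After step 5 (HALVE(a)): a=-1, b=-2, z=-2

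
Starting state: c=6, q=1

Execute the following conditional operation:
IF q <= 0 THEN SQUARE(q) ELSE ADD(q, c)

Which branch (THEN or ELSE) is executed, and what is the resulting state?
Branch: ELSE, Final state: c=6, q=7

Evaluating condition: q <= 0
q = 1
Condition is False, so ELSE branch executes
After ADD(q, c): c=6, q=7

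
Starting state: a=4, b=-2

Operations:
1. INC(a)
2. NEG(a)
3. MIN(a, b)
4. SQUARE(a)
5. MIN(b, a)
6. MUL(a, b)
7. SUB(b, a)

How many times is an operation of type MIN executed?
2

Counting MIN operations:
Step 3: MIN(a, b) ← MIN
Step 5: MIN(b, a) ← MIN
Total: 2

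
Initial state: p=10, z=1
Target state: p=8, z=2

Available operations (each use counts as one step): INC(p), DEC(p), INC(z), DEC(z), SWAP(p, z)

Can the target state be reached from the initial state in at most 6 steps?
Yes

Path (3 steps): DEC(p) → DEC(p) → INC(z)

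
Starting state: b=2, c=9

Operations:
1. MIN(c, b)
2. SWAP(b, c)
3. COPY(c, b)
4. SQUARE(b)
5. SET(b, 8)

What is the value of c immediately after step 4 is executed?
c = 2

Tracing c through execution:
Initial: c = 9
After step 1 (MIN(c, b)): c = 2
After step 2 (SWAP(b, c)): c = 2
After step 3 (COPY(c, b)): c = 2
After step 4 (SQUARE(b)): c = 2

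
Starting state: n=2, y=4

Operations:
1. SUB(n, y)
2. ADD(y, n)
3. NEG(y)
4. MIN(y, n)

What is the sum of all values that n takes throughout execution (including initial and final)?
-6

Values of n at each step:
Initial: n = 2
After step 1: n = -2
After step 2: n = -2
After step 3: n = -2
After step 4: n = -2
Sum = 2 + -2 + -2 + -2 + -2 = -6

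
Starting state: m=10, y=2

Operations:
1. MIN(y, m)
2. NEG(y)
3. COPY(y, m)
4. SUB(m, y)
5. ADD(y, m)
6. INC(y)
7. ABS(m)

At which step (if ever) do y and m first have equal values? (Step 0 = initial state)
Step 3

y and m first become equal after step 3.

Comparing values at each step:
Initial: y=2, m=10
After step 1: y=2, m=10
After step 2: y=-2, m=10
After step 3: y=10, m=10 ← equal!
After step 4: y=10, m=0
After step 5: y=10, m=0
After step 6: y=11, m=0
After step 7: y=11, m=0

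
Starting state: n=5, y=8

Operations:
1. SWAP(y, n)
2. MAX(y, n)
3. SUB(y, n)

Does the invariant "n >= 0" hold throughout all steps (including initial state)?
Yes

The invariant holds at every step.

State at each step:
Initial: n=5, y=8
After step 1: n=8, y=5
After step 2: n=8, y=8
After step 3: n=8, y=0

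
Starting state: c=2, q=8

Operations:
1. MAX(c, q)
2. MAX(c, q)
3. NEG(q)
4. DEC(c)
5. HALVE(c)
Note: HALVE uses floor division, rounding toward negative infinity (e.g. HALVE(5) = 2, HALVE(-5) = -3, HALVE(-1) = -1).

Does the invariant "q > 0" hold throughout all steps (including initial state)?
No, violated after step 3

The invariant is violated after step 3.

State at each step:
Initial: c=2, q=8
After step 1: c=8, q=8
After step 2: c=8, q=8
After step 3: c=8, q=-8
After step 4: c=7, q=-8
After step 5: c=3, q=-8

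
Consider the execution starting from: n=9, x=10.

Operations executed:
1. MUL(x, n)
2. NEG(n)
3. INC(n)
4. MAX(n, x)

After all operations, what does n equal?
n = 90

Tracing execution:
Step 1: MUL(x, n) → n = 9
Step 2: NEG(n) → n = -9
Step 3: INC(n) → n = -8
Step 4: MAX(n, x) → n = 90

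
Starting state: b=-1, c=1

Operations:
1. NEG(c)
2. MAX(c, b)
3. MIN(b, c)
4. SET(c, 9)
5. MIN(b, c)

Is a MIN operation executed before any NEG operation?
No

First MIN: step 3
First NEG: step 1
Since 3 > 1, NEG comes first.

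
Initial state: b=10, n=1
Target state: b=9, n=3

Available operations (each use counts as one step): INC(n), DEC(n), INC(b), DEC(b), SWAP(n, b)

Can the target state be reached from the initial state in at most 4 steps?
Yes

Path (3 steps): INC(n) → INC(n) → DEC(b)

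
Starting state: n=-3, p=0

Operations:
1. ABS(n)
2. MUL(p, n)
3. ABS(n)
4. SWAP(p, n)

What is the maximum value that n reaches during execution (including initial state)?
3

Values of n at each step:
Initial: n = -3
After step 1: n = 3 ← maximum
After step 2: n = 3
After step 3: n = 3
After step 4: n = 0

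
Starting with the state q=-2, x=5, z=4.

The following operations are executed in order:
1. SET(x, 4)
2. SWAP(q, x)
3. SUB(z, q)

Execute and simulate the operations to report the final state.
{q: 4, x: -2, z: 0}

Step-by-step execution:
Initial: q=-2, x=5, z=4
After step 1 (SET(x, 4)): q=-2, x=4, z=4
After step 2 (SWAP(q, x)): q=4, x=-2, z=4
After step 3 (SUB(z, q)): q=4, x=-2, z=0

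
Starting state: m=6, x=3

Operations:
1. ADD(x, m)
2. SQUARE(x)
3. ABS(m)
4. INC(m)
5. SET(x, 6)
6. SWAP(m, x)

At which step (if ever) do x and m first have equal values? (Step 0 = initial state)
Never

x and m never become equal during execution.

Comparing values at each step:
Initial: x=3, m=6
After step 1: x=9, m=6
After step 2: x=81, m=6
After step 3: x=81, m=6
After step 4: x=81, m=7
After step 5: x=6, m=7
After step 6: x=7, m=6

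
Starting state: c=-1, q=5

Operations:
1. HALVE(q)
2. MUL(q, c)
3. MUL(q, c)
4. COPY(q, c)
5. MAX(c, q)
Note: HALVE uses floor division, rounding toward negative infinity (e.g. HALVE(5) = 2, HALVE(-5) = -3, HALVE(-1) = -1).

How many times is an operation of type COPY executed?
1

Counting COPY operations:
Step 4: COPY(q, c) ← COPY
Total: 1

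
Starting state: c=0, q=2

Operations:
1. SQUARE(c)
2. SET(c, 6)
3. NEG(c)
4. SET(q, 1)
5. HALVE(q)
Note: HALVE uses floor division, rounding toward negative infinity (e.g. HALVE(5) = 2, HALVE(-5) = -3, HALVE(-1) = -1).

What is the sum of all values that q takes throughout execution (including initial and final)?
9

Values of q at each step:
Initial: q = 2
After step 1: q = 2
After step 2: q = 2
After step 3: q = 2
After step 4: q = 1
After step 5: q = 0
Sum = 2 + 2 + 2 + 2 + 1 + 0 = 9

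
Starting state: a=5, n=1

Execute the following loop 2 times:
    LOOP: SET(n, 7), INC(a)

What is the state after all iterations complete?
a=7, n=7

Iteration trace:
Start: a=5, n=1
After iteration 1: a=6, n=7
After iteration 2: a=7, n=7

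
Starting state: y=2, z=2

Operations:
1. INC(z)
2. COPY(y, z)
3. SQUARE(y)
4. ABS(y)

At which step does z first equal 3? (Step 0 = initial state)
Step 1

Tracing z:
Initial: z = 2
After step 1: z = 3 ← first occurrence
After step 2: z = 3
After step 3: z = 3
After step 4: z = 3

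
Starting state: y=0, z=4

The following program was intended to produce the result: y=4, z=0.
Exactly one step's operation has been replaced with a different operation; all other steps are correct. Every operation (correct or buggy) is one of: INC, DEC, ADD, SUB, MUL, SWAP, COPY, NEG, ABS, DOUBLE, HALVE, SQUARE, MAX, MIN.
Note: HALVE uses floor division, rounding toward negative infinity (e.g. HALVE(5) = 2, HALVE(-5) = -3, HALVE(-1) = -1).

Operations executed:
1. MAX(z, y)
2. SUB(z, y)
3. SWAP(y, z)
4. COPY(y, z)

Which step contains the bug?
Step 4

Trace with buggy code:
Initial: y=0, z=4
After step 1: y=0, z=4
After step 2: y=0, z=4
After step 3: y=4, z=0
After step 4: y=0, z=0
Actual final y=0, z=0 ≠ expected y=4, z=0.
Step 4 is the only position where a single-operation replacement can produce the expected result.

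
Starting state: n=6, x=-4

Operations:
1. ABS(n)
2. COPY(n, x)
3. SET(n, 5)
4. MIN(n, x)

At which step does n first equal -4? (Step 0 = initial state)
Step 2

Tracing n:
Initial: n = 6
After step 1: n = 6
After step 2: n = -4 ← first occurrence
After step 3: n = 5
After step 4: n = -4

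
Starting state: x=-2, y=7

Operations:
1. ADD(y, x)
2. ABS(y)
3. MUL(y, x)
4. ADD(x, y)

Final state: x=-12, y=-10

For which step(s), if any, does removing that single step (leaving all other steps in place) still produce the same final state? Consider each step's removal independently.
Step(s) 2

Testing removal of each single step:
Without step 1: final = x=-16, y=-14 (different)
Without step 2: final = x=-12, y=-10 (same)
Without step 3: final = x=3, y=5 (different)
Without step 4: final = x=-2, y=-10 (different)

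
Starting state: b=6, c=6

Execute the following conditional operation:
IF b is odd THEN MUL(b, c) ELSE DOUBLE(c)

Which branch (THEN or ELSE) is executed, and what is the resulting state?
Branch: ELSE, Final state: b=6, c=12

Evaluating condition: b is odd
Condition is False, so ELSE branch executes
After DOUBLE(c): b=6, c=12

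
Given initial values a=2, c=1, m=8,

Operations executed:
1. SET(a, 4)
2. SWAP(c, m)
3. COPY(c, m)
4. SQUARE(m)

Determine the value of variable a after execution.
a = 4

Tracing execution:
Step 1: SET(a, 4) → a = 4
Step 2: SWAP(c, m) → a = 4
Step 3: COPY(c, m) → a = 4
Step 4: SQUARE(m) → a = 4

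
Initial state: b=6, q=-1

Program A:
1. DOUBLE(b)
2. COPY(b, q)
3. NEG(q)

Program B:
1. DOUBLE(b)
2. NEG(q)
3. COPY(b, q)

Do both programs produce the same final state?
No

Program A final state: b=-1, q=1
Program B final state: b=1, q=1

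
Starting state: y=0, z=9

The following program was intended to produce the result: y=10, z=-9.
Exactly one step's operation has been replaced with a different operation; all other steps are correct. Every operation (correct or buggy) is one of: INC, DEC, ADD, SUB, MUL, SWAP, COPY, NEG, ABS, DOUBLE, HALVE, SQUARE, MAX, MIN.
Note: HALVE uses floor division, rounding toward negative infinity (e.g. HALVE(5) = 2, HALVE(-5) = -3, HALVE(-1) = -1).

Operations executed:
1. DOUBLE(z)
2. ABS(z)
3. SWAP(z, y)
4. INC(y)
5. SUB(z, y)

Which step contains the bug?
Step 1

Trace with buggy code:
Initial: y=0, z=9
After step 1: y=0, z=18
After step 2: y=0, z=18
After step 3: y=18, z=0
After step 4: y=19, z=0
After step 5: y=19, z=-19
Actual final y=19, z=-19 ≠ expected y=10, z=-9.
Step 1 is the only position where a single-operation replacement can produce the expected result.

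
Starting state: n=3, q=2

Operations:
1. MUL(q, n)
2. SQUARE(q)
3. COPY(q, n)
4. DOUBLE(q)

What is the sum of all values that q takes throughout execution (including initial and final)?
53

Values of q at each step:
Initial: q = 2
After step 1: q = 6
After step 2: q = 36
After step 3: q = 3
After step 4: q = 6
Sum = 2 + 6 + 36 + 3 + 6 = 53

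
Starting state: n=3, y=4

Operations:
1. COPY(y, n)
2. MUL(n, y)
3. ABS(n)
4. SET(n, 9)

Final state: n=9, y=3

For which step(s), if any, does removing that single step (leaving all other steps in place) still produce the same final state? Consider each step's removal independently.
Step(s) 2, 3, 4

Testing removal of each single step:
Without step 1: final = n=9, y=4 (different)
Without step 2: final = n=9, y=3 (same)
Without step 3: final = n=9, y=3 (same)
Without step 4: final = n=9, y=3 (same)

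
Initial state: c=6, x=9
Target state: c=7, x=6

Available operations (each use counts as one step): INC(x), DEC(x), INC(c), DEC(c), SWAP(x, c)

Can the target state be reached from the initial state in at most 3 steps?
Yes

Path (3 steps): DEC(x) → DEC(x) → SWAP(x, c)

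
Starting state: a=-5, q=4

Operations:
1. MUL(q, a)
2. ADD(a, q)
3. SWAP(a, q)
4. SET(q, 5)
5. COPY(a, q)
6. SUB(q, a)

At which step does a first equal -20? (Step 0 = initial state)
Step 3

Tracing a:
Initial: a = -5
After step 1: a = -5
After step 2: a = -25
After step 3: a = -20 ← first occurrence
After step 4: a = -20
After step 5: a = 5
After step 6: a = 5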